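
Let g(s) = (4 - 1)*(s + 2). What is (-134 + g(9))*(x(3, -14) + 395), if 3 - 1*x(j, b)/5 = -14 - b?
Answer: -41410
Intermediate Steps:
x(j, b) = 85 + 5*b (x(j, b) = 15 - 5*(-14 - b) = 15 + (70 + 5*b) = 85 + 5*b)
g(s) = 6 + 3*s (g(s) = 3*(2 + s) = 6 + 3*s)
(-134 + g(9))*(x(3, -14) + 395) = (-134 + (6 + 3*9))*((85 + 5*(-14)) + 395) = (-134 + (6 + 27))*((85 - 70) + 395) = (-134 + 33)*(15 + 395) = -101*410 = -41410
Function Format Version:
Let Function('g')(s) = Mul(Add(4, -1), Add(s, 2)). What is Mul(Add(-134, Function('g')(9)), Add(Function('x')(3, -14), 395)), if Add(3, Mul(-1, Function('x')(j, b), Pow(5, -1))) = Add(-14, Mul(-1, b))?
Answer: -41410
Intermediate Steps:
Function('x')(j, b) = Add(85, Mul(5, b)) (Function('x')(j, b) = Add(15, Mul(-5, Add(-14, Mul(-1, b)))) = Add(15, Add(70, Mul(5, b))) = Add(85, Mul(5, b)))
Function('g')(s) = Add(6, Mul(3, s)) (Function('g')(s) = Mul(3, Add(2, s)) = Add(6, Mul(3, s)))
Mul(Add(-134, Function('g')(9)), Add(Function('x')(3, -14), 395)) = Mul(Add(-134, Add(6, Mul(3, 9))), Add(Add(85, Mul(5, -14)), 395)) = Mul(Add(-134, Add(6, 27)), Add(Add(85, -70), 395)) = Mul(Add(-134, 33), Add(15, 395)) = Mul(-101, 410) = -41410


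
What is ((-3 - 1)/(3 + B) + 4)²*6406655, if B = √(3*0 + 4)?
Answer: 328020736/5 ≈ 6.5604e+7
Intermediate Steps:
B = 2 (B = √(0 + 4) = √4 = 2)
((-3 - 1)/(3 + B) + 4)²*6406655 = ((-3 - 1)/(3 + 2) + 4)²*6406655 = (-4/5 + 4)²*6406655 = (-4*⅕ + 4)²*6406655 = (-⅘ + 4)²*6406655 = (16/5)²*6406655 = (256/25)*6406655 = 328020736/5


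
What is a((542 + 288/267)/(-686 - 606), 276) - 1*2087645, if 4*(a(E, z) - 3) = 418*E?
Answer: -12634675221/6052 ≈ -2.0877e+6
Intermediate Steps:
a(E, z) = 3 + 209*E/2 (a(E, z) = 3 + (418*E)/4 = 3 + 209*E/2)
a((542 + 288/267)/(-686 - 606), 276) - 1*2087645 = (3 + 209*((542 + 288/267)/(-686 - 606))/2) - 1*2087645 = (3 + 209*((542 + 288*(1/267))/(-1292))/2) - 2087645 = (3 + 209*((542 + 96/89)*(-1/1292))/2) - 2087645 = (3 + 209*((48334/89)*(-1/1292))/2) - 2087645 = (3 + (209/2)*(-24167/57494)) - 2087645 = (3 - 265837/6052) - 2087645 = -247681/6052 - 2087645 = -12634675221/6052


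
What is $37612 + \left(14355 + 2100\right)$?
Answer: $54067$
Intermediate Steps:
$37612 + \left(14355 + 2100\right) = 37612 + 16455 = 54067$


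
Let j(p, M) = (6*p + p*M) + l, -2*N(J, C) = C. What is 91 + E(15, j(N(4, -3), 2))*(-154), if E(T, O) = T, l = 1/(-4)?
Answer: -2219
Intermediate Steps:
l = -1/4 ≈ -0.25000
N(J, C) = -C/2
j(p, M) = -1/4 + 6*p + M*p (j(p, M) = (6*p + p*M) - 1/4 = (6*p + M*p) - 1/4 = -1/4 + 6*p + M*p)
91 + E(15, j(N(4, -3), 2))*(-154) = 91 + 15*(-154) = 91 - 2310 = -2219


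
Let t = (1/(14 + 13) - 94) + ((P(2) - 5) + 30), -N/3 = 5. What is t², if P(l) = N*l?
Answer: 7139584/729 ≈ 9793.7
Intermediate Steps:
N = -15 (N = -3*5 = -15)
P(l) = -15*l
t = -2672/27 (t = (1/(14 + 13) - 94) + ((-15*2 - 5) + 30) = (1/27 - 94) + ((-30 - 5) + 30) = (1/27 - 94) + (-35 + 30) = -2537/27 - 5 = -2672/27 ≈ -98.963)
t² = (-2672/27)² = 7139584/729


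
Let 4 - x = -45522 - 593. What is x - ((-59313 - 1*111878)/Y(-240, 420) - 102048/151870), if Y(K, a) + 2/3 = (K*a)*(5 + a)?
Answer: 450089511588308823/9759166351870 ≈ 46120.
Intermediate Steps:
x = 46119 (x = 4 - (-45522 - 593) = 4 - 1*(-46115) = 4 + 46115 = 46119)
Y(K, a) = -2/3 + K*a*(5 + a) (Y(K, a) = -2/3 + (K*a)*(5 + a) = -2/3 + K*a*(5 + a))
x - ((-59313 - 1*111878)/Y(-240, 420) - 102048/151870) = 46119 - ((-59313 - 1*111878)/(-2/3 - 240*420**2 + 5*(-240)*420) - 102048/151870) = 46119 - ((-59313 - 111878)/(-2/3 - 240*176400 - 504000) - 102048*1/151870) = 46119 - (-171191/(-2/3 - 42336000 - 504000) - 51024/75935) = 46119 - (-171191/(-128520002/3) - 51024/75935) = 46119 - (-171191*(-3/128520002) - 51024/75935) = 46119 - (513573/128520002 - 51024/75935) = 46119 - 1*(-6518606416293/9759166351870) = 46119 + 6518606416293/9759166351870 = 450089511588308823/9759166351870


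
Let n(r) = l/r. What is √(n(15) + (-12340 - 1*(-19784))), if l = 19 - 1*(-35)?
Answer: √186190/5 ≈ 86.299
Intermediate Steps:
l = 54 (l = 19 + 35 = 54)
n(r) = 54/r
√(n(15) + (-12340 - 1*(-19784))) = √(54/15 + (-12340 - 1*(-19784))) = √(54*(1/15) + (-12340 + 19784)) = √(18/5 + 7444) = √(37238/5) = √186190/5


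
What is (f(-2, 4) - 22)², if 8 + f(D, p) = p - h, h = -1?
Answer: 625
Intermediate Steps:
f(D, p) = -7 + p (f(D, p) = -8 + (p - 1*(-1)) = -8 + (p + 1) = -8 + (1 + p) = -7 + p)
(f(-2, 4) - 22)² = ((-7 + 4) - 22)² = (-3 - 22)² = (-25)² = 625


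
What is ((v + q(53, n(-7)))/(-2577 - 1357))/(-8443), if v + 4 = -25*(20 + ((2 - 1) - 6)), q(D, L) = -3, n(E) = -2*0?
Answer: -191/16607381 ≈ -1.1501e-5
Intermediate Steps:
n(E) = 0
v = -379 (v = -4 - 25*(20 + ((2 - 1) - 6)) = -4 - 25*(20 + (1 - 6)) = -4 - 25*(20 - 5) = -4 - 25*15 = -4 - 375 = -379)
((v + q(53, n(-7)))/(-2577 - 1357))/(-8443) = ((-379 - 3)/(-2577 - 1357))/(-8443) = -382/(-3934)*(-1/8443) = -382*(-1/3934)*(-1/8443) = (191/1967)*(-1/8443) = -191/16607381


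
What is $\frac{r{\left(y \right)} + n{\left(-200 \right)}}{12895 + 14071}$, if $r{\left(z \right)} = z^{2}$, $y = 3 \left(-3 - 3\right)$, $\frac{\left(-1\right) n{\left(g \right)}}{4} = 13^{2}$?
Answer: $- \frac{176}{13483} \approx -0.013053$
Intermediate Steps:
$n{\left(g \right)} = -676$ ($n{\left(g \right)} = - 4 \cdot 13^{2} = \left(-4\right) 169 = -676$)
$y = -18$ ($y = 3 \left(-6\right) = -18$)
$\frac{r{\left(y \right)} + n{\left(-200 \right)}}{12895 + 14071} = \frac{\left(-18\right)^{2} - 676}{12895 + 14071} = \frac{324 - 676}{26966} = \left(-352\right) \frac{1}{26966} = - \frac{176}{13483}$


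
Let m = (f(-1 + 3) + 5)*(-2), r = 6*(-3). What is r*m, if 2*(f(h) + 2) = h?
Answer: 144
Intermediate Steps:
f(h) = -2 + h/2
r = -18
m = -8 (m = ((-2 + (-1 + 3)/2) + 5)*(-2) = ((-2 + (½)*2) + 5)*(-2) = ((-2 + 1) + 5)*(-2) = (-1 + 5)*(-2) = 4*(-2) = -8)
r*m = -18*(-8) = 144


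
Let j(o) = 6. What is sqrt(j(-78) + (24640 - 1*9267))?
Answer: 13*sqrt(91) ≈ 124.01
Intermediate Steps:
sqrt(j(-78) + (24640 - 1*9267)) = sqrt(6 + (24640 - 1*9267)) = sqrt(6 + (24640 - 9267)) = sqrt(6 + 15373) = sqrt(15379) = 13*sqrt(91)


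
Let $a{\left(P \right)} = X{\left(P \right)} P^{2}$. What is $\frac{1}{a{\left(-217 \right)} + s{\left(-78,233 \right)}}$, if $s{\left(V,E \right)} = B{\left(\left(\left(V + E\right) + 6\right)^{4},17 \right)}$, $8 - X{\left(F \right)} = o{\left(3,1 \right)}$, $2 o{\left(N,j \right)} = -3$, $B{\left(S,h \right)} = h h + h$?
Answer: $\frac{2}{895303} \approx 2.2339 \cdot 10^{-6}$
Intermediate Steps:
$B{\left(S,h \right)} = h + h^{2}$ ($B{\left(S,h \right)} = h^{2} + h = h + h^{2}$)
$o{\left(N,j \right)} = - \frac{3}{2}$ ($o{\left(N,j \right)} = \frac{1}{2} \left(-3\right) = - \frac{3}{2}$)
$X{\left(F \right)} = \frac{19}{2}$ ($X{\left(F \right)} = 8 - - \frac{3}{2} = 8 + \frac{3}{2} = \frac{19}{2}$)
$a{\left(P \right)} = \frac{19 P^{2}}{2}$
$s{\left(V,E \right)} = 306$ ($s{\left(V,E \right)} = 17 \left(1 + 17\right) = 17 \cdot 18 = 306$)
$\frac{1}{a{\left(-217 \right)} + s{\left(-78,233 \right)}} = \frac{1}{\frac{19 \left(-217\right)^{2}}{2} + 306} = \frac{1}{\frac{19}{2} \cdot 47089 + 306} = \frac{1}{\frac{894691}{2} + 306} = \frac{1}{\frac{895303}{2}} = \frac{2}{895303}$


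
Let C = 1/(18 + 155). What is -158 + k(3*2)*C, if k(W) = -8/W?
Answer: -82006/519 ≈ -158.01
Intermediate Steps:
C = 1/173 ≈ 0.0057803
-158 + k(3*2)*C = -158 - 8/(3*2)*(1/173) = -158 - 8/6*(1/173) = -158 - 8*⅙*(1/173) = -158 - 4/3*1/173 = -158 - 4/519 = -82006/519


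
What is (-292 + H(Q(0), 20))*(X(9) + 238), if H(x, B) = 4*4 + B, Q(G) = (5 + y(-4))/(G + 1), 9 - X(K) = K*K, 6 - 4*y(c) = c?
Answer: -42496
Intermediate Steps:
y(c) = 3/2 - c/4
X(K) = 9 - K**2 (X(K) = 9 - K*K = 9 - K**2)
Q(G) = 15/(2*(1 + G)) (Q(G) = (5 + (3/2 - 1/4*(-4)))/(G + 1) = (5 + (3/2 + 1))/(1 + G) = (5 + 5/2)/(1 + G) = 15/(2*(1 + G)))
H(x, B) = 16 + B
(-292 + H(Q(0), 20))*(X(9) + 238) = (-292 + (16 + 20))*((9 - 1*9**2) + 238) = (-292 + 36)*((9 - 1*81) + 238) = -256*((9 - 81) + 238) = -256*(-72 + 238) = -256*166 = -42496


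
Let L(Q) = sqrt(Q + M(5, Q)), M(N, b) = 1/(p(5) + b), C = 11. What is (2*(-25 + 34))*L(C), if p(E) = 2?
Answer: 216*sqrt(13)/13 ≈ 59.908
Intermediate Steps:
M(N, b) = 1/(2 + b)
L(Q) = sqrt(Q + 1/(2 + Q))
(2*(-25 + 34))*L(C) = (2*(-25 + 34))*sqrt((1 + 11*(2 + 11))/(2 + 11)) = (2*9)*sqrt((1 + 11*13)/13) = 18*sqrt((1 + 143)/13) = 18*sqrt((1/13)*144) = 18*sqrt(144/13) = 18*(12*sqrt(13)/13) = 216*sqrt(13)/13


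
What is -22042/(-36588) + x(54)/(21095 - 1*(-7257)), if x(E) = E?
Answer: 78363817/129667872 ≈ 0.60434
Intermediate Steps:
-22042/(-36588) + x(54)/(21095 - 1*(-7257)) = -22042/(-36588) + 54/(21095 - 1*(-7257)) = -22042*(-1/36588) + 54/(21095 + 7257) = 11021/18294 + 54/28352 = 11021/18294 + 54*(1/28352) = 11021/18294 + 27/14176 = 78363817/129667872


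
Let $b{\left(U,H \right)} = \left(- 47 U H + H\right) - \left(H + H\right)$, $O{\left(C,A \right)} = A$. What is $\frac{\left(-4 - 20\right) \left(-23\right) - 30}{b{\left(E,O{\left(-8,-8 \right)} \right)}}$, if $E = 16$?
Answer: $\frac{87}{1004} \approx 0.086653$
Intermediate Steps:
$b{\left(U,H \right)} = - H - 47 H U$ ($b{\left(U,H \right)} = \left(- 47 H U + H\right) - 2 H = \left(H - 47 H U\right) - 2 H = - H - 47 H U$)
$\frac{\left(-4 - 20\right) \left(-23\right) - 30}{b{\left(E,O{\left(-8,-8 \right)} \right)}} = \frac{\left(-4 - 20\right) \left(-23\right) - 30}{\left(-1\right) \left(-8\right) \left(1 + 47 \cdot 16\right)} = \frac{\left(-24\right) \left(-23\right) - 30}{\left(-1\right) \left(-8\right) \left(1 + 752\right)} = \frac{552 - 30}{\left(-1\right) \left(-8\right) 753} = \frac{522}{6024} = 522 \cdot \frac{1}{6024} = \frac{87}{1004}$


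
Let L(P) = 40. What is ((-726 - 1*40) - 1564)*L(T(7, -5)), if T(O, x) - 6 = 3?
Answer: -93200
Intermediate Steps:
T(O, x) = 9 (T(O, x) = 6 + 3 = 9)
((-726 - 1*40) - 1564)*L(T(7, -5)) = ((-726 - 1*40) - 1564)*40 = ((-726 - 40) - 1564)*40 = (-766 - 1564)*40 = -2330*40 = -93200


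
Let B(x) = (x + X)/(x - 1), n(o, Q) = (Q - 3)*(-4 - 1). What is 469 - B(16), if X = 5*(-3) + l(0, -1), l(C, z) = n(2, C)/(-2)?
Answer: 14083/30 ≈ 469.43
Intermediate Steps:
n(o, Q) = 15 - 5*Q (n(o, Q) = (-3 + Q)*(-5) = 15 - 5*Q)
l(C, z) = -15/2 + 5*C/2 (l(C, z) = (15 - 5*C)/(-2) = (15 - 5*C)*(-½) = -15/2 + 5*C/2)
X = -45/2 (X = 5*(-3) + (-15/2 + (5/2)*0) = -15 + (-15/2 + 0) = -15 - 15/2 = -45/2 ≈ -22.500)
B(x) = (-45/2 + x)/(-1 + x) (B(x) = (x - 45/2)/(x - 1) = (-45/2 + x)/(-1 + x))
469 - B(16) = 469 - (-45/2 + 16)/(-1 + 16) = 469 - (-13)/(15*2) = 469 - 1*(-13/30) = 469 + 13/30 = 14083/30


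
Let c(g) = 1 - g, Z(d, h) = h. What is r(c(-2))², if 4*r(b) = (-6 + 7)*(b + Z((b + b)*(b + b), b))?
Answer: 9/4 ≈ 2.2500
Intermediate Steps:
r(b) = b/2 (r(b) = ((-6 + 7)*(b + b))/4 = (1*(2*b))/4 = (2*b)/4 = b/2)
r(c(-2))² = ((1 - 1*(-2))/2)² = ((1 + 2)/2)² = ((½)*3)² = (3/2)² = 9/4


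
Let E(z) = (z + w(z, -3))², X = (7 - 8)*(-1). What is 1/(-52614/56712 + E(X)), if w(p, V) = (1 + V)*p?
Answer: 9452/683 ≈ 13.839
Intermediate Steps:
w(p, V) = p*(1 + V)
X = 1 (X = -1*(-1) = 1)
E(z) = z² (E(z) = (z + z*(1 - 3))² = (z + z*(-2))² = (z - 2*z)² = (-z)² = z²)
1/(-52614/56712 + E(X)) = 1/(-52614/56712 + 1²) = 1/(-52614*1/56712 + 1) = 1/(-8769/9452 + 1) = 1/(683/9452) = 9452/683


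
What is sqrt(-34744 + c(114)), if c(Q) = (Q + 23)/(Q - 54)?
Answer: I*sqrt(31267545)/30 ≈ 186.39*I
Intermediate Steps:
c(Q) = (23 + Q)/(-54 + Q)
sqrt(-34744 + c(114)) = sqrt(-34744 + (23 + 114)/(-54 + 114)) = sqrt(-34744 + 137/60) = sqrt(-2084503/60) = I*sqrt(31267545)/30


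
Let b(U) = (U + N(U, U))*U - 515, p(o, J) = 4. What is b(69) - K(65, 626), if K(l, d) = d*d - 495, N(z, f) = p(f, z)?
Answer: -386859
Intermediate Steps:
N(z, f) = 4
K(l, d) = -495 + d² (K(l, d) = d² - 495 = -495 + d²)
b(U) = -515 + U*(4 + U) (b(U) = (U + 4)*U - 515 = (4 + U)*U - 515 = U*(4 + U) - 515 = -515 + U*(4 + U))
b(69) - K(65, 626) = (-515 + 69² + 4*69) - (-495 + 626²) = (-515 + 4761 + 276) - (-495 + 391876) = 4522 - 1*391381 = 4522 - 391381 = -386859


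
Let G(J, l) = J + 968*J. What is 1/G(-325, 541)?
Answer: -1/314925 ≈ -3.1754e-6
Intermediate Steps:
G(J, l) = 969*J
1/G(-325, 541) = 1/(969*(-325)) = 1/(-314925) = -1/314925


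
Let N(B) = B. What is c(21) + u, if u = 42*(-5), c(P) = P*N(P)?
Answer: 231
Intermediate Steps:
c(P) = P² (c(P) = P*P = P²)
u = -210
c(21) + u = 21² - 210 = 441 - 210 = 231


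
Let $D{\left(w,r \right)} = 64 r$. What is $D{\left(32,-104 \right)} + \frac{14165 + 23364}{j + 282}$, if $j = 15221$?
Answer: $- \frac{103150439}{15503} \approx -6653.6$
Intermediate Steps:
$D{\left(32,-104 \right)} + \frac{14165 + 23364}{j + 282} = 64 \left(-104\right) + \frac{14165 + 23364}{15221 + 282} = -6656 + \frac{37529}{15503} = - \frac{103150439}{15503}$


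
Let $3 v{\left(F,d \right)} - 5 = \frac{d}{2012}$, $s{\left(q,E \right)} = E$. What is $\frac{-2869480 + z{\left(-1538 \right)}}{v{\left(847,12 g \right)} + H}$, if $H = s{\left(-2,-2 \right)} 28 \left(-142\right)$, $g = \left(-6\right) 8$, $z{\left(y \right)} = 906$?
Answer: $- \frac{4328678166}{12001939} \approx -360.67$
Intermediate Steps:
$g = -48$
$H = 7952$ ($H = \left(-2\right) 28 \left(-142\right) = \left(-56\right) \left(-142\right) = 7952$)
$v{\left(F,d \right)} = \frac{5}{3} + \frac{d}{6036}$ ($v{\left(F,d \right)} = \frac{5}{3} + \frac{d \frac{1}{2012}}{3} = \frac{5}{3} + \frac{\frac{1}{2012} d}{3} = \frac{5}{3} + \frac{d}{6036}$)
$\frac{-2869480 + z{\left(-1538 \right)}}{v{\left(847,12 g \right)} + H} = \frac{-2869480 + 906}{\left(\frac{5}{3} + \frac{12 \left(-48\right)}{6036}\right) + 7952} = - \frac{2868574}{\left(\frac{5}{3} + \frac{1}{6036} \left(-576\right)\right) + 7952} = - \frac{2868574}{\left(\frac{5}{3} - \frac{48}{503}\right) + 7952} = - \frac{2868574}{\frac{2371}{1509} + 7952} = - \frac{2868574}{\frac{12001939}{1509}} = \left(-2868574\right) \frac{1509}{12001939} = - \frac{4328678166}{12001939}$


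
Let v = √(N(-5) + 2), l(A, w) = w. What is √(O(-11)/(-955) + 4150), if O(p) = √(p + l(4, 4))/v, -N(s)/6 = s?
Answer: √(60558460000 - 1910*I*√14)/3820 ≈ 64.421 - 3.8012e-6*I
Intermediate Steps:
N(s) = -6*s
v = 4*√2 (v = √(-6*(-5) + 2) = √(30 + 2) = √32 = 4*√2 ≈ 5.6569)
O(p) = √2*√(4 + p)/8 (O(p) = √(p + 4)/((4*√2)) = √(4 + p)*(√2/8) = √2*√(4 + p)/8)
√(O(-11)/(-955) + 4150) = √((√(8 + 2*(-11))/8)/(-955) + 4150) = √((√(8 - 22)/8)*(-1/955) + 4150) = √((√(-14)/8)*(-1/955) + 4150) = √(((I*√14)/8)*(-1/955) + 4150) = √((I*√14/8)*(-1/955) + 4150) = √(-I*√14/7640 + 4150) = √(4150 - I*√14/7640)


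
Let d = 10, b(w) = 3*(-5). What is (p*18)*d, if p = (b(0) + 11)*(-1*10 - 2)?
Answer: 8640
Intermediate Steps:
b(w) = -15
p = 48 (p = (-15 + 11)*(-1*10 - 2) = -4*(-10 - 2) = -4*(-12) = 48)
(p*18)*d = (48*18)*10 = 864*10 = 8640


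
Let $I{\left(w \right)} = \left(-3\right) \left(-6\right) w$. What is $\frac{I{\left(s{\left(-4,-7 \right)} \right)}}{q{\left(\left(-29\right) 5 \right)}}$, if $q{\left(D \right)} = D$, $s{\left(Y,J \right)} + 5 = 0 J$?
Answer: $\frac{18}{29} \approx 0.62069$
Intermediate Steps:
$s{\left(Y,J \right)} = -5$ ($s{\left(Y,J \right)} = -5 + 0 J = -5 + 0 = -5$)
$I{\left(w \right)} = 18 w$
$\frac{I{\left(s{\left(-4,-7 \right)} \right)}}{q{\left(\left(-29\right) 5 \right)}} = \frac{18 \left(-5\right)}{\left(-29\right) 5} = - \frac{90}{-145} = \left(-90\right) \left(- \frac{1}{145}\right) = \frac{18}{29}$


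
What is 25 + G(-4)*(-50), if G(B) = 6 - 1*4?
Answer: -75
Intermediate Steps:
G(B) = 2 (G(B) = 6 - 4 = 2)
25 + G(-4)*(-50) = 25 + 2*(-50) = 25 - 100 = -75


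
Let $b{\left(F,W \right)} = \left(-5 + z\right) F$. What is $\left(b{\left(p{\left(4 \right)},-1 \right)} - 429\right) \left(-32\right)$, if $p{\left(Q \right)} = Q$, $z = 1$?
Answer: $14240$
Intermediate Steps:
$b{\left(F,W \right)} = - 4 F$ ($b{\left(F,W \right)} = \left(-5 + 1\right) F = - 4 F$)
$\left(b{\left(p{\left(4 \right)},-1 \right)} - 429\right) \left(-32\right) = \left(\left(-4\right) 4 - 429\right) \left(-32\right) = \left(-16 - 429\right) \left(-32\right) = \left(-445\right) \left(-32\right) = 14240$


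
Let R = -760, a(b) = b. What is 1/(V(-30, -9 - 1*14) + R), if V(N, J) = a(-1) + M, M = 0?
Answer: -1/761 ≈ -0.0013141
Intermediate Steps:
V(N, J) = -1 (V(N, J) = -1 + 0 = -1)
1/(V(-30, -9 - 1*14) + R) = 1/(-1 - 760) = 1/(-761) = -1/761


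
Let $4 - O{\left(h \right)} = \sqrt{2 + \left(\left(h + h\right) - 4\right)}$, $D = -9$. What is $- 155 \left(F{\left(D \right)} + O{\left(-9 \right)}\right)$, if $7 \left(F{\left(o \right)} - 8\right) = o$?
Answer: $- \frac{11625}{7} + 310 i \sqrt{5} \approx -1660.7 + 693.18 i$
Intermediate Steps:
$F{\left(o \right)} = 8 + \frac{o}{7}$
$O{\left(h \right)} = 4 - \sqrt{-2 + 2 h}$ ($O{\left(h \right)} = 4 - \sqrt{2 + \left(\left(h + h\right) - 4\right)} = 4 - \sqrt{2 + \left(2 h - 4\right)} = 4 - \sqrt{2 + \left(-4 + 2 h\right)} = 4 - \sqrt{-2 + 2 h}$)
$- 155 \left(F{\left(D \right)} + O{\left(-9 \right)}\right) = - 155 \left(\left(8 + \frac{1}{7} \left(-9\right)\right) + \left(4 - \sqrt{-2 + 2 \left(-9\right)}\right)\right) = - 155 \left(\left(8 - \frac{9}{7}\right) + \left(4 - \sqrt{-2 - 18}\right)\right) = - 155 \left(\frac{47}{7} + \left(4 - \sqrt{-20}\right)\right) = - 155 \left(\frac{47}{7} + \left(4 - 2 i \sqrt{5}\right)\right) = - 155 \left(\frac{75}{7} - 2 i \sqrt{5}\right) = - \frac{11625}{7} + 310 i \sqrt{5}$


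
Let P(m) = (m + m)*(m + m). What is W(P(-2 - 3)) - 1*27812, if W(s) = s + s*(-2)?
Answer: -27912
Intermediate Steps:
P(m) = 4*m² (P(m) = (2*m)*(2*m) = 4*m²)
W(s) = -s (W(s) = s - 2*s = -s)
W(P(-2 - 3)) - 1*27812 = -4*(-2 - 3)² - 1*27812 = -4*(-5)² - 27812 = -4*25 - 27812 = -1*100 - 27812 = -100 - 27812 = -27912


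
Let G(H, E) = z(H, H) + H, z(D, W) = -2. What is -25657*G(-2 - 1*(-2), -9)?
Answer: 51314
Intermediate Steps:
G(H, E) = -2 + H
-25657*G(-2 - 1*(-2), -9) = -25657*(-2 + (-2 - 1*(-2))) = -25657*(-2 + (-2 + 2)) = -25657*(-2 + 0) = -25657*(-2) = 51314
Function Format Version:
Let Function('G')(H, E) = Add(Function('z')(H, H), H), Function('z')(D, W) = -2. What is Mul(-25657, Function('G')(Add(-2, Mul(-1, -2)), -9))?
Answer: 51314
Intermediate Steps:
Function('G')(H, E) = Add(-2, H)
Mul(-25657, Function('G')(Add(-2, Mul(-1, -2)), -9)) = Mul(-25657, Add(-2, Add(-2, Mul(-1, -2)))) = Mul(-25657, Add(-2, Add(-2, 2))) = Mul(-25657, Add(-2, 0)) = Mul(-25657, -2) = 51314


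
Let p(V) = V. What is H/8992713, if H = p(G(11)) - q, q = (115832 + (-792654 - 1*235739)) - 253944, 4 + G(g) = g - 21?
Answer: 1166491/8992713 ≈ 0.12972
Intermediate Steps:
G(g) = -25 + g (G(g) = -4 + (g - 21) = -4 + (-21 + g) = -25 + g)
q = -1166505 (q = (115832 + (-792654 - 235739)) - 253944 = (115832 - 1028393) - 253944 = -912561 - 253944 = -1166505)
H = 1166491 (H = (-25 + 11) - 1*(-1166505) = -14 + 1166505 = 1166491)
H/8992713 = 1166491/8992713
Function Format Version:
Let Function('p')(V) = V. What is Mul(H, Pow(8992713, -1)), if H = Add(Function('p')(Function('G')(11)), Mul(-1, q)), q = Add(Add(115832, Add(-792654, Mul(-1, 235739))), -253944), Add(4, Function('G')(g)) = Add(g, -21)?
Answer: Rational(1166491, 8992713) ≈ 0.12972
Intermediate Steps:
Function('G')(g) = Add(-25, g) (Function('G')(g) = Add(-4, Add(g, -21)) = Add(-4, Add(-21, g)) = Add(-25, g))
q = -1166505 (q = Add(Add(115832, Add(-792654, -235739)), -253944) = Add(Add(115832, -1028393), -253944) = Add(-912561, -253944) = -1166505)
H = 1166491 (H = Add(Add(-25, 11), Mul(-1, -1166505)) = Add(-14, 1166505) = 1166491)
Mul(H, Pow(8992713, -1)) = Mul(1166491, Pow(8992713, -1)) = Mul(1166491, Rational(1, 8992713)) = Rational(1166491, 8992713)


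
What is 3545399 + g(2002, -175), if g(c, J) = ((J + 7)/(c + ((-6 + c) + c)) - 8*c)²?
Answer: 16253659493549/62500 ≈ 2.6006e+8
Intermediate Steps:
g(c, J) = (-8*c + (7 + J)/(-6 + 3*c))² (g(c, J) = ((7 + J)/(c + (-6 + 2*c)) - 8*c)² = ((7 + J)/(-6 + 3*c) - 8*c)² = (-8*c + (7 + J)/(-6 + 3*c))²)
3545399 + g(2002, -175) = 3545399 + (7 - 175 - 24*2002² + 48*2002)²/(9*(-2 + 2002)²) = 3545399 + (⅑)*(7 - 175 - 24*4008004 + 96096)²/2000² = 3545399 + (⅑)*(1/4000000)*(7 - 175 - 96192096 + 96096)² = 3545399 + (⅑)*(1/4000000)*(-96096168)² = 3545399 + (⅑)*(1/4000000)*9234473504284224 = 3545399 + 16032072056049/62500 = 16253659493549/62500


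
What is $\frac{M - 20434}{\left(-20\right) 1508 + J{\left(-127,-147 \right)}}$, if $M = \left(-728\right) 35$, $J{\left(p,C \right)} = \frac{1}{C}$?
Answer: $\frac{6749358}{4433521} \approx 1.5223$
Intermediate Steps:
$M = -25480$
$\frac{M - 20434}{\left(-20\right) 1508 + J{\left(-127,-147 \right)}} = \frac{-25480 - 20434}{\left(-20\right) 1508 + \frac{1}{-147}} = - \frac{45914}{-30160 - \frac{1}{147}} = - \frac{45914}{- \frac{4433521}{147}} = \left(-45914\right) \left(- \frac{147}{4433521}\right) = \frac{6749358}{4433521}$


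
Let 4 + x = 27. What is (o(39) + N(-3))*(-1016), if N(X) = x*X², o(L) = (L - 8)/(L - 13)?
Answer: -2749804/13 ≈ -2.1152e+5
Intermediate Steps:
o(L) = (-8 + L)/(-13 + L)
x = 23 (x = -4 + 27 = 23)
N(X) = 23*X²
(o(39) + N(-3))*(-1016) = ((-8 + 39)/(-13 + 39) + 23*(-3)²)*(-1016) = (31/26 + 23*9)*(-1016) = ((1/26)*31 + 207)*(-1016) = (31/26 + 207)*(-1016) = (5413/26)*(-1016) = -2749804/13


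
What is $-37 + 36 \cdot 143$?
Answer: $5111$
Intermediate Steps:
$-37 + 36 \cdot 143 = -37 + 5148 = 5111$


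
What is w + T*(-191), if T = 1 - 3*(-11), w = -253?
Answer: -6747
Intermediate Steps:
T = 34 (T = 1 + 33 = 34)
w + T*(-191) = -253 + 34*(-191) = -253 - 6494 = -6747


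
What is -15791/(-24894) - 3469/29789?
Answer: 384040813/741567366 ≈ 0.51788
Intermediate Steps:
-15791/(-24894) - 3469/29789 = -15791*(-1/24894) - 3469*1/29789 = 15791/24894 - 3469/29789 = 384040813/741567366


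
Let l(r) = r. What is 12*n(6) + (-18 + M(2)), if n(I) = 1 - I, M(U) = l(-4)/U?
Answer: -80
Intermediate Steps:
M(U) = -4/U
12*n(6) + (-18 + M(2)) = 12*(1 - 1*6) + (-18 - 4/2) = 12*(1 - 6) + (-18 - 4*1/2) = 12*(-5) + (-18 - 2) = -60 - 20 = -80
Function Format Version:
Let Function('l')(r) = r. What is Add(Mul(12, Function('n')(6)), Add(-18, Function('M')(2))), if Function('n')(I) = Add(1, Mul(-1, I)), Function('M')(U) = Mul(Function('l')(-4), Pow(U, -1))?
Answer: -80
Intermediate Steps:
Function('M')(U) = Mul(-4, Pow(U, -1))
Add(Mul(12, Function('n')(6)), Add(-18, Function('M')(2))) = Add(Mul(12, Add(1, Mul(-1, 6))), Add(-18, Mul(-4, Pow(2, -1)))) = Add(Mul(12, Add(1, -6)), Add(-18, Mul(-4, Rational(1, 2)))) = Add(Mul(12, -5), Add(-18, -2)) = Add(-60, -20) = -80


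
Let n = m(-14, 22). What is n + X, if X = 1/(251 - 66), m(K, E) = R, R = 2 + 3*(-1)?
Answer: -184/185 ≈ -0.99459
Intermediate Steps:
R = -1 (R = 2 - 3 = -1)
m(K, E) = -1
n = -1
X = 1/185 ≈ 0.0054054
n + X = -1 + 1/185 = -184/185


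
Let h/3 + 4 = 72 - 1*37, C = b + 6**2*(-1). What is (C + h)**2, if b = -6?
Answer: 2601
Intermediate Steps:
C = -42 (C = -6 + 6**2*(-1) = -6 + 36*(-1) = -6 - 36 = -42)
h = 93 (h = -12 + 3*(72 - 1*37) = -12 + 3*(72 - 37) = -12 + 3*35 = -12 + 105 = 93)
(C + h)**2 = (-42 + 93)**2 = 51**2 = 2601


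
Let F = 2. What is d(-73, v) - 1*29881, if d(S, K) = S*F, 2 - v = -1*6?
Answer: -30027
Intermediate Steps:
v = 8 (v = 2 - (-1)*6 = 2 - 1*(-6) = 2 + 6 = 8)
d(S, K) = 2*S (d(S, K) = S*2 = 2*S)
d(-73, v) - 1*29881 = 2*(-73) - 1*29881 = -146 - 29881 = -30027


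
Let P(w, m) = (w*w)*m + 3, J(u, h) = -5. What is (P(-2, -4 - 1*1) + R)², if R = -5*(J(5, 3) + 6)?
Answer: 484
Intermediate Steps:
P(w, m) = 3 + m*w² (P(w, m) = w²*m + 3 = m*w² + 3 = 3 + m*w²)
R = -5 (R = -5*(-5 + 6) = -5*1 = -5)
(P(-2, -4 - 1*1) + R)² = ((3 + (-4 - 1*1)*(-2)²) - 5)² = ((3 + (-4 - 1)*4) - 5)² = ((3 - 5*4) - 5)² = ((3 - 20) - 5)² = (-17 - 5)² = (-22)² = 484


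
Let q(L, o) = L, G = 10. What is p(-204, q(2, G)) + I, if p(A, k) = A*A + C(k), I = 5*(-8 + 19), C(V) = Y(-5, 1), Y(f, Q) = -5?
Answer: 41666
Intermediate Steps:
C(V) = -5
I = 55 (I = 5*11 = 55)
p(A, k) = -5 + A² (p(A, k) = A*A - 5 = A² - 5 = -5 + A²)
p(-204, q(2, G)) + I = (-5 + (-204)²) + 55 = (-5 + 41616) + 55 = 41611 + 55 = 41666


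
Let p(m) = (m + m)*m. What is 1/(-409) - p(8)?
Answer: -52353/409 ≈ -128.00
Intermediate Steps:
p(m) = 2*m² (p(m) = (2*m)*m = 2*m²)
1/(-409) - p(8) = 1/(-409) - 2*8² = -1/409 - 2*64 = -1/409 - 1*128 = -1/409 - 128 = -52353/409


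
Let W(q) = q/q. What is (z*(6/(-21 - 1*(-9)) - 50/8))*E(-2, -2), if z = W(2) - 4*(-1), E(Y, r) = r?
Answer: 135/2 ≈ 67.500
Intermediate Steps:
W(q) = 1
z = 5 (z = 1 - 4*(-1) = 1 + 4 = 5)
(z*(6/(-21 - 1*(-9)) - 50/8))*E(-2, -2) = (5*(6/(-21 - 1*(-9)) - 50/8))*(-2) = (5*(6/(-21 + 9) - 50*⅛))*(-2) = (5*(6/(-12) - 25/4))*(-2) = (5*(6*(-1/12) - 25/4))*(-2) = (5*(-½ - 25/4))*(-2) = (5*(-27/4))*(-2) = -135/4*(-2) = 135/2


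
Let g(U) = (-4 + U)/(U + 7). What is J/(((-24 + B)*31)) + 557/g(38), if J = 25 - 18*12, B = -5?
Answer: 22539929/30566 ≈ 737.42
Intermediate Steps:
g(U) = (-4 + U)/(7 + U)
J = -191 (J = 25 - 216 = -191)
J/(((-24 + B)*31)) + 557/g(38) = -191*1/(31*(-24 - 5)) + 557/(((-4 + 38)/(7 + 38))) = -191/((-29*31)) + 557/((34/45)) = -191/(-899) + 557/(((1/45)*34)) = -191*(-1/899) + 557/(34/45) = 191/899 + 557*(45/34) = 191/899 + 25065/34 = 22539929/30566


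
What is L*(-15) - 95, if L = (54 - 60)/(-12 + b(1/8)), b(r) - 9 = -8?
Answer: -1135/11 ≈ -103.18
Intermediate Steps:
b(r) = 1 (b(r) = 9 - 8 = 1)
L = 6/11 (L = (54 - 60)/(-12 + 1) = -6/(-11) = -6*(-1/11) = 6/11 ≈ 0.54545)
L*(-15) - 95 = (6/11)*(-15) - 95 = -90/11 - 95 = -1135/11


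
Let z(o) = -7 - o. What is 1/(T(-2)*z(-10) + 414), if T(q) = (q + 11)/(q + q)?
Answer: 4/1629 ≈ 0.0024555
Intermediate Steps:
T(q) = (11 + q)/(2*q) (T(q) = (11 + q)/((2*q)) = (11 + q)*(1/(2*q)) = (11 + q)/(2*q))
1/(T(-2)*z(-10) + 414) = 1/(((1/2)*(11 - 2)/(-2))*(-7 - 1*(-10)) + 414) = 1/(((1/2)*(-1/2)*9)*(-7 + 10) + 414) = 1/(-9/4*3 + 414) = 1/(-27/4 + 414) = 1/(1629/4) = 4/1629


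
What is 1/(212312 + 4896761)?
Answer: 1/5109073 ≈ 1.9573e-7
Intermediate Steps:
1/(212312 + 4896761) = 1/5109073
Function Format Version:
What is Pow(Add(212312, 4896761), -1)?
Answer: Rational(1, 5109073) ≈ 1.9573e-7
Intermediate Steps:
Pow(Add(212312, 4896761), -1) = Pow(5109073, -1) = Rational(1, 5109073)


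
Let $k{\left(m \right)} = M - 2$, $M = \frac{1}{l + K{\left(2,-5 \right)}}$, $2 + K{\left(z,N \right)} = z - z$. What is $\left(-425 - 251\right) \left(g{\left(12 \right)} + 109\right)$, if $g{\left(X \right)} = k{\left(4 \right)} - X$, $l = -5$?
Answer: $- \frac{448864}{7} \approx -64123.0$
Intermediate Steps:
$K{\left(z,N \right)} = -2$ ($K{\left(z,N \right)} = -2 + \left(z - z\right) = -2 + 0 = -2$)
$M = - \frac{1}{7}$ ($M = \frac{1}{-5 - 2} = \frac{1}{-7} = - \frac{1}{7} \approx -0.14286$)
$k{\left(m \right)} = - \frac{15}{7}$ ($k{\left(m \right)} = - \frac{1}{7} - 2 = - \frac{15}{7}$)
$g{\left(X \right)} = - \frac{15}{7} - X$
$\left(-425 - 251\right) \left(g{\left(12 \right)} + 109\right) = \left(-425 - 251\right) \left(\left(- \frac{15}{7} - 12\right) + 109\right) = - 676 \left(\left(- \frac{15}{7} - 12\right) + 109\right) = - 676 \left(- \frac{99}{7} + 109\right) = \left(-676\right) \frac{664}{7} = - \frac{448864}{7}$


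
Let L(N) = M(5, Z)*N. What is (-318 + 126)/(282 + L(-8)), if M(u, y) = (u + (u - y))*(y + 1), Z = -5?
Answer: -32/127 ≈ -0.25197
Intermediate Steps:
M(u, y) = (1 + y)*(-y + 2*u) (M(u, y) = (-y + 2*u)*(1 + y) = (1 + y)*(-y + 2*u))
L(N) = -60*N (L(N) = (-1*(-5) - 1*(-5)² + 2*5 + 2*5*(-5))*N = (5 - 1*25 + 10 - 50)*N = (5 - 25 + 10 - 50)*N = -60*N)
(-318 + 126)/(282 + L(-8)) = (-318 + 126)/(282 - 60*(-8)) = -192/(282 + 480) = -192/762 = -192*1/762 = -32/127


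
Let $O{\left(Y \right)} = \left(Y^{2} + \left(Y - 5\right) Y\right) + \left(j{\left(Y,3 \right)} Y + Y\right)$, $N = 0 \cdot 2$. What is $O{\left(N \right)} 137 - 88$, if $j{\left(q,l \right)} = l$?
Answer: $-88$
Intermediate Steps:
$N = 0$
$O{\left(Y \right)} = Y^{2} + 4 Y + Y \left(-5 + Y\right)$ ($O{\left(Y \right)} = \left(Y^{2} + \left(Y - 5\right) Y\right) + \left(3 Y + Y\right) = \left(Y^{2} + \left(Y - 5\right) Y\right) + 4 Y = \left(Y^{2} + \left(-5 + Y\right) Y\right) + 4 Y = \left(Y^{2} + Y \left(-5 + Y\right)\right) + 4 Y = Y^{2} + 4 Y + Y \left(-5 + Y\right)$)
$O{\left(N \right)} 137 - 88 = 0 \left(-1 + 2 \cdot 0\right) 137 - 88 = 0 \left(-1 + 0\right) 137 - 88 = 0 \left(-1\right) 137 - 88 = 0 \cdot 137 - 88 = 0 - 88 = -88$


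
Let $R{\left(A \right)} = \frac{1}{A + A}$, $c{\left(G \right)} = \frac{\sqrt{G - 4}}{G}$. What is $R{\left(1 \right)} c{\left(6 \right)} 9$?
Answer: $\frac{3 \sqrt{2}}{4} \approx 1.0607$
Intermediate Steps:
$c{\left(G \right)} = \frac{\sqrt{-4 + G}}{G}$
$R{\left(A \right)} = \frac{1}{2 A}$
$R{\left(1 \right)} c{\left(6 \right)} 9 = \frac{1}{2 \cdot 1} \frac{\sqrt{-4 + 6}}{6} \cdot 9 = \frac{1}{2} \cdot 1 \frac{\sqrt{2}}{6} \cdot 9 = \frac{\frac{1}{6} \sqrt{2}}{2} \cdot 9 = \frac{\sqrt{2}}{12} \cdot 9 = \frac{3 \sqrt{2}}{4}$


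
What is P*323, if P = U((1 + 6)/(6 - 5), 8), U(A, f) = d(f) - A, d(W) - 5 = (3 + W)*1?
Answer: 2907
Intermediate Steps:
d(W) = 8 + W (d(W) = 5 + (3 + W)*1 = 5 + (3 + W) = 8 + W)
U(A, f) = 8 + f - A (U(A, f) = (8 + f) - A = 8 + f - A)
P = 9 (P = 8 + 8 - (1 + 6)/(6 - 5) = 8 + 8 - 7/1 = 8 + 8 - 7 = 9)
P*323 = 9*323 = 2907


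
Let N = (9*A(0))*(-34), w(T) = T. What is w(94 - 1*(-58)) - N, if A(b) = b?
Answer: 152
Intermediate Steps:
N = 0 (N = (9*0)*(-34) = 0*(-34) = 0)
w(94 - 1*(-58)) - N = (94 - 1*(-58)) - 1*0 = (94 + 58) + 0 = 152 + 0 = 152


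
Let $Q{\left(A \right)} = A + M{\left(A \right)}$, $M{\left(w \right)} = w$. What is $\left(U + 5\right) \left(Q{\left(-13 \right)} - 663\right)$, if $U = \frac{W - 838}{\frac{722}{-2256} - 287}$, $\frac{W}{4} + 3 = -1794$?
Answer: $- \frac{7354257157}{324097} \approx -22692.0$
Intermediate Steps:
$W = -7188$ ($W = -12 + 4 \left(-1794\right) = -12 - 7176 = -7188$)
$Q{\left(A \right)} = 2 A$ ($Q{\left(A \right)} = A + A = 2 A$)
$U = \frac{9053328}{324097}$ ($U = \frac{-7188 - 838}{\frac{722}{-2256} - 287} = - \frac{8026}{722 \left(- \frac{1}{2256}\right) - 287} = - \frac{8026}{- \frac{361}{1128} - 287} = - \frac{8026}{- \frac{324097}{1128}} = \left(-8026\right) \left(- \frac{1128}{324097}\right) = \frac{9053328}{324097} \approx 27.934$)
$\left(U + 5\right) \left(Q{\left(-13 \right)} - 663\right) = \left(\frac{9053328}{324097} + 5\right) \left(2 \left(-13\right) - 663\right) = \frac{10673813 \left(-26 - 663\right)}{324097} = \frac{10673813}{324097} \left(-689\right) = - \frac{7354257157}{324097}$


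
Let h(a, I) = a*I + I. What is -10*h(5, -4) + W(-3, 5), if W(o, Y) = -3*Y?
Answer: 225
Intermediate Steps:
h(a, I) = I + I*a (h(a, I) = I*a + I = I + I*a)
-10*h(5, -4) + W(-3, 5) = -(-40)*(1 + 5) - 3*5 = -(-40)*6 - 15 = -10*(-24) - 15 = 240 - 15 = 225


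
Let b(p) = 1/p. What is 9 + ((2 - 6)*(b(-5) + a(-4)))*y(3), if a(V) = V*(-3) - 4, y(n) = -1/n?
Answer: 97/5 ≈ 19.400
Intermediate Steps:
a(V) = -4 - 3*V (a(V) = -3*V - 4 = -4 - 3*V)
9 + ((2 - 6)*(b(-5) + a(-4)))*y(3) = 9 + ((2 - 6)*(1/(-5) + (-4 - 3*(-4))))*(-1/3) = 9 + (-4*(-1/5 + (-4 + 12)))*(-1*1/3) = 9 - 4*(-1/5 + 8)*(-1/3) = 9 - 4*39/5*(-1/3) = 9 - 156/5*(-1/3) = 9 + 52/5 = 97/5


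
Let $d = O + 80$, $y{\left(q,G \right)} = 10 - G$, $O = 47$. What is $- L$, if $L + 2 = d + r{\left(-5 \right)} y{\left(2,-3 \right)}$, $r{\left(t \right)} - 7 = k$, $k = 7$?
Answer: $-307$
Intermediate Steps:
$d = 127$ ($d = 47 + 80 = 127$)
$r{\left(t \right)} = 14$ ($r{\left(t \right)} = 7 + 7 = 14$)
$L = 307$ ($L = -2 + \left(127 + 14 \left(10 - -3\right)\right) = -2 + \left(127 + 14 \left(10 + 3\right)\right) = -2 + \left(127 + 14 \cdot 13\right) = -2 + \left(127 + 182\right) = -2 + 309 = 307$)
$- L = \left(-1\right) 307 = -307$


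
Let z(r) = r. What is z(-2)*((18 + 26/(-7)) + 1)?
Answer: -214/7 ≈ -30.571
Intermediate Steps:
z(-2)*((18 + 26/(-7)) + 1) = -2*((18 + 26/(-7)) + 1) = -2*((18 + 26*(-⅐)) + 1) = -2*((18 - 26/7) + 1) = -2*(100/7 + 1) = -2*107/7 = -214/7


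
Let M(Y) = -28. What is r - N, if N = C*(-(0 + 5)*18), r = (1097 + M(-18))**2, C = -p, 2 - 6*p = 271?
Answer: 1146796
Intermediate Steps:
p = -269/6 (p = 1/3 - 1/6*271 = 1/3 - 271/6 = -269/6 ≈ -44.833)
C = 269/6 (C = -1*(-269/6) = 269/6 ≈ 44.833)
r = 1142761 (r = (1097 - 28)**2 = 1069**2 = 1142761)
N = -4035 (N = 269*(-(0 + 5)*18)/6 = 269*(-1*5*18)/6 = 269*(-5*18)/6 = (269/6)*(-90) = -4035)
r - N = 1142761 - 1*(-4035) = 1142761 + 4035 = 1146796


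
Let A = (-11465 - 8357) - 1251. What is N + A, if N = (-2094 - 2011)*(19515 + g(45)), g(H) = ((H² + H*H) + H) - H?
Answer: -96755398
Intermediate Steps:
g(H) = 2*H² (g(H) = ((H² + H²) + H) - H = (2*H² + H) - H = (H + 2*H²) - H = 2*H²)
N = -96734325 (N = (-2094 - 2011)*(19515 + 2*45²) = -4105*(19515 + 2*2025) = -4105*(19515 + 4050) = -4105*23565 = -96734325)
A = -21073 (A = -19822 - 1251 = -21073)
N + A = -96734325 - 21073 = -96755398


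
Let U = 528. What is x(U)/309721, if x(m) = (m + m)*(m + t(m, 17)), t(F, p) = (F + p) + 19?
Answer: 1153152/309721 ≈ 3.7232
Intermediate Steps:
t(F, p) = 19 + F + p
x(m) = 2*m*(36 + 2*m) (x(m) = (m + m)*(m + (19 + m + 17)) = (2*m)*(m + (36 + m)) = (2*m)*(36 + 2*m) = 2*m*(36 + 2*m))
x(U)/309721 = (4*528*(18 + 528))/309721 = (4*528*546)*(1/309721) = 1153152*(1/309721) = 1153152/309721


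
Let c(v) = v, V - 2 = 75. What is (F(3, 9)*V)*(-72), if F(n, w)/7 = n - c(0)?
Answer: -116424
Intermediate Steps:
V = 77 (V = 2 + 75 = 77)
F(n, w) = 7*n (F(n, w) = 7*(n - 1*0) = 7*(n + 0) = 7*n)
(F(3, 9)*V)*(-72) = ((7*3)*77)*(-72) = (21*77)*(-72) = 1617*(-72) = -116424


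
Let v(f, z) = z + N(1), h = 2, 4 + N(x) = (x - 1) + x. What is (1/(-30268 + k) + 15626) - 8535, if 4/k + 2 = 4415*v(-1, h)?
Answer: 948022447743/133693760 ≈ 7091.0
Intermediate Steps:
N(x) = -5 + 2*x (N(x) = -4 + ((x - 1) + x) = -4 + ((-1 + x) + x) = -4 + (-1 + 2*x) = -5 + 2*x)
v(f, z) = -3 + z (v(f, z) = z + (-5 + 2*1) = z + (-5 + 2) = z - 3 = -3 + z)
k = -4/4417 (k = 4/(-2 + 4415*(-3 + 2)) = 4/(-2 + 4415*(-1)) = 4/(-2 - 4415) = 4/(-4417) = 4*(-1/4417) = -4/4417 ≈ -0.00090559)
(1/(-30268 + k) + 15626) - 8535 = (1/(-30268 - 4/4417) + 15626) - 8535 = (1/(-133693760/4417) + 15626) - 8535 = (-4417/133693760 + 15626) - 8535 = 2089098689343/133693760 - 8535 = 948022447743/133693760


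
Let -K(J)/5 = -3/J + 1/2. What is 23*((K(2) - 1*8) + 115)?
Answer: 2576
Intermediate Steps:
K(J) = -5/2 + 15/J (K(J) = -5*(-3/J + 1/2) = -5*(-3/J + 1*(½)) = -5*(-3/J + ½) = -5*(½ - 3/J) = -5/2 + 15/J)
23*((K(2) - 1*8) + 115) = 23*(((-5/2 + 15/2) - 1*8) + 115) = 23*(((-5/2 + 15*(½)) - 8) + 115) = 23*(((-5/2 + 15/2) - 8) + 115) = 23*((5 - 8) + 115) = 23*(-3 + 115) = 23*112 = 2576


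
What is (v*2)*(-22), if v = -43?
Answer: 1892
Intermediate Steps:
(v*2)*(-22) = -43*2*(-22) = -86*(-22) = 1892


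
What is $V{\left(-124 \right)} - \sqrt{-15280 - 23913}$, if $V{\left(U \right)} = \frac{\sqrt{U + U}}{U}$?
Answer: $i \left(- \sqrt{39193} - \frac{\sqrt{62}}{62}\right) \approx - 198.1 i$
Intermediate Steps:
$V{\left(U \right)} = \frac{\sqrt{2}}{\sqrt{U}}$ ($V{\left(U \right)} = \frac{\sqrt{2 U}}{U} = \frac{\sqrt{2} \sqrt{U}}{U} = \frac{\sqrt{2}}{\sqrt{U}}$)
$V{\left(-124 \right)} - \sqrt{-15280 - 23913} = \frac{\sqrt{2}}{2 i \sqrt{31}} - \sqrt{-15280 - 23913} = \sqrt{2} \left(- \frac{i \sqrt{31}}{62}\right) - \sqrt{-39193} = - \frac{i \sqrt{62}}{62} - i \sqrt{39193} = - i \sqrt{39193} - \frac{i \sqrt{62}}{62}$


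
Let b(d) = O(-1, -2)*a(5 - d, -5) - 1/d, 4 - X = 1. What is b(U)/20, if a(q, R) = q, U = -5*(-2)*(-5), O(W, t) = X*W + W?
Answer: -10999/1000 ≈ -10.999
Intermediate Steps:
X = 3 (X = 4 - 1*1 = 4 - 1 = 3)
O(W, t) = 4*W (O(W, t) = 3*W + W = 4*W)
U = -50 (U = 10*(-5) = -50)
b(d) = -20 - 1/d + 4*d (b(d) = (4*(-1))*(5 - d) - 1/d = -4*(5 - d) - 1/d = (-20 + 4*d) - 1/d = -20 - 1/d + 4*d)
b(U)/20 = (-20 - 1/(-50) + 4*(-50))/20 = (-20 - 1*(-1/50) - 200)*(1/20) = (-20 + 1/50 - 200)*(1/20) = -10999/50*1/20 = -10999/1000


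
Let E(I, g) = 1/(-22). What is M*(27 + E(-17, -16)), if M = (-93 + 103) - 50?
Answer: -11860/11 ≈ -1078.2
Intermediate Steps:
E(I, g) = -1/22
M = -40 (M = 10 - 50 = -40)
M*(27 + E(-17, -16)) = -40*(27 - 1/22) = -40*593/22 = -11860/11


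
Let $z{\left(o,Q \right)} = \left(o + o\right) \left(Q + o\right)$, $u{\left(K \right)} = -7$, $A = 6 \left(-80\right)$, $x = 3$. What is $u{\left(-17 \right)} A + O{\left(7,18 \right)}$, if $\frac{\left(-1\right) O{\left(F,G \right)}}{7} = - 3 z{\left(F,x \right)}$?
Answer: $6300$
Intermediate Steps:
$A = -480$
$z{\left(o,Q \right)} = 2 o \left(Q + o\right)$
$O{\left(F,G \right)} = 42 F \left(3 + F\right)$ ($O{\left(F,G \right)} = - 7 \left(- 3 \cdot 2 F \left(3 + F\right)\right) = - 7 \left(- 6 F \left(3 + F\right)\right) = 42 F \left(3 + F\right)$)
$u{\left(-17 \right)} A + O{\left(7,18 \right)} = \left(-7\right) \left(-480\right) + 42 \cdot 7 \left(3 + 7\right) = 3360 + 42 \cdot 7 \cdot 10 = 3360 + 2940 = 6300$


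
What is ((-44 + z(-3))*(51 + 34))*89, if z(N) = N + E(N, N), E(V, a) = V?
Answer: -378250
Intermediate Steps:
z(N) = 2*N (z(N) = N + N = 2*N)
((-44 + z(-3))*(51 + 34))*89 = ((-44 + 2*(-3))*(51 + 34))*89 = ((-44 - 6)*85)*89 = -50*85*89 = -4250*89 = -378250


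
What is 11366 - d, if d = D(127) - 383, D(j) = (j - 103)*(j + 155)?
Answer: 4981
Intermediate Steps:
D(j) = (-103 + j)*(155 + j)
d = 6385 (d = (-15965 + 127² + 52*127) - 383 = (-15965 + 16129 + 6604) - 383 = 6768 - 383 = 6385)
11366 - d = 11366 - 1*6385 = 11366 - 6385 = 4981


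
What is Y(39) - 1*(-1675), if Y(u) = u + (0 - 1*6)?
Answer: 1708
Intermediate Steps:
Y(u) = -6 + u (Y(u) = u + (0 - 6) = u - 6 = -6 + u)
Y(39) - 1*(-1675) = (-6 + 39) - 1*(-1675) = 33 + 1675 = 1708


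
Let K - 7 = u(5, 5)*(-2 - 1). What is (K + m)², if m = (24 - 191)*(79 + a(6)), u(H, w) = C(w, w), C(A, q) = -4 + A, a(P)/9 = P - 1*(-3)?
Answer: 713744656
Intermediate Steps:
a(P) = 27 + 9*P (a(P) = 9*(P - 1*(-3)) = 9*(P + 3) = 9*(3 + P) = 27 + 9*P)
u(H, w) = -4 + w
m = -26720 (m = (24 - 191)*(79 + (27 + 9*6)) = -167*(79 + (27 + 54)) = -167*(79 + 81) = -167*160 = -26720)
K = 4 (K = 7 + (-4 + 5)*(-2 - 1) = 7 + 1*(-3) = 7 - 3 = 4)
(K + m)² = (4 - 26720)² = (-26716)² = 713744656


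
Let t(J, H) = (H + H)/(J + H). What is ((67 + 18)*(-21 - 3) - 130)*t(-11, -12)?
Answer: -52080/23 ≈ -2264.3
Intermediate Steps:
t(J, H) = 2*H/(H + J) (t(J, H) = (2*H)/(H + J) = 2*H/(H + J))
((67 + 18)*(-21 - 3) - 130)*t(-11, -12) = ((67 + 18)*(-21 - 3) - 130)*(2*(-12)/(-12 - 11)) = (85*(-24) - 130)*(2*(-12)/(-23)) = (-2040 - 130)*(2*(-12)*(-1/23)) = -2170*24/23 = -52080/23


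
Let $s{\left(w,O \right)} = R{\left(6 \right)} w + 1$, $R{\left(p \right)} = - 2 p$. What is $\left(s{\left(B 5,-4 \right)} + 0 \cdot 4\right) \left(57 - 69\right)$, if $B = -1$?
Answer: $-732$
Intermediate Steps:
$s{\left(w,O \right)} = 1 - 12 w$ ($s{\left(w,O \right)} = \left(-2\right) 6 w + 1 = - 12 w + 1 = 1 - 12 w$)
$\left(s{\left(B 5,-4 \right)} + 0 \cdot 4\right) \left(57 - 69\right) = \left(\left(1 - 12 \left(\left(-1\right) 5\right)\right) + 0 \cdot 4\right) \left(57 - 69\right) = \left(\left(1 - -60\right) + 0\right) \left(-12\right) = \left(\left(1 + 60\right) + 0\right) \left(-12\right) = \left(61 + 0\right) \left(-12\right) = 61 \left(-12\right) = -732$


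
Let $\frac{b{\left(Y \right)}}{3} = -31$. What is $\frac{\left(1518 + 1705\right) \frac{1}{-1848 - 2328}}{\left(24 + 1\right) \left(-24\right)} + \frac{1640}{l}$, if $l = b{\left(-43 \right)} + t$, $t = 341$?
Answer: $\frac{513747913}{77673600} \approx 6.6142$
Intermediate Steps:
$b{\left(Y \right)} = -93$ ($b{\left(Y \right)} = 3 \left(-31\right) = -93$)
$l = 248$ ($l = -93 + 341 = 248$)
$\frac{\left(1518 + 1705\right) \frac{1}{-1848 - 2328}}{\left(24 + 1\right) \left(-24\right)} + \frac{1640}{l} = \frac{\left(1518 + 1705\right) \frac{1}{-1848 - 2328}}{\left(24 + 1\right) \left(-24\right)} + \frac{1640}{248} = \frac{3223 \frac{1}{-4176}}{25 \left(-24\right)} + 1640 \cdot \frac{1}{248} = \frac{3223 \left(- \frac{1}{4176}\right)}{-600} + \frac{205}{31} = \left(- \frac{3223}{4176}\right) \left(- \frac{1}{600}\right) + \frac{205}{31} = \frac{3223}{2505600} + \frac{205}{31} = \frac{513747913}{77673600}$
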